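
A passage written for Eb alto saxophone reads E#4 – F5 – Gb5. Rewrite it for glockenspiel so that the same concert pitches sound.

First find concert pitch: the Eb alto saxophone sounds a major sixth below written, so E#4 F5 Gb5 sounds G#3 Ab4 Bbb4.
Then write for glockenspiel: it sounds a perfect fifteenth above written, so the part must be a perfect fifteenth below concert.
G#3 → G#1
Ab4 → Ab2
Bbb4 → Bbb2

G#1 Ab2 Bbb2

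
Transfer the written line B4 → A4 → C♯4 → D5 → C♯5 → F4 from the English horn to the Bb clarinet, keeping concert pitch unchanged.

First find concert pitch: the English horn sounds a perfect fifth below written, so B4 A4 C♯4 D5 C♯5 F4 sounds E4 D4 F#3 G4 F#4 Bb3.
Then write for Bb clarinet: it sounds a major second below written, so the part must be a major second above concert.
E4 → F#4
D4 → E4
F#3 → G#3
G4 → A4
F#4 → G#4
Bb3 → C4

F#4 E4 G#3 A4 G#4 C4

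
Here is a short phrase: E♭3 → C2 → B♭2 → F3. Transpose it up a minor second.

Fb3 Db2 Cb3 Gb3

Eb3: a second up reaches F, and 1 semitone makes it Fb3.
C2: a second up reaches D, and 1 semitone makes it Db2.
Bb2: a second up reaches C, and 1 semitone makes it Cb3.
F3 up a minor second is Gb3.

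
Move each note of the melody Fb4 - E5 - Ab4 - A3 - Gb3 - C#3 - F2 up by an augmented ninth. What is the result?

G5 F##6 B5 B#4 A4 D##4 G#3

Fb4 up an augmented ninth is G5.
E5: a ninth up reaches F, and 15 semitones makes it F##6.
Ab4: a ninth up reaches B, and 15 semitones makes it B5.
A3 up an augmented ninth is B#4.
Gb3: a ninth up reaches A, and 15 semitones makes it A4.
An augmented ninth up from C#3 gives D##4.
F2 up an augmented ninth is G#3.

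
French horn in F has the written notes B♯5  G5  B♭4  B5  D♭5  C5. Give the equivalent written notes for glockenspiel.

E#3 C3 Eb2 E3 Gb2 F2

First find concert pitch: the French horn in F sounds a perfect fifth below written, so B♯5 G5 B♭4 B5 D♭5 C5 sounds E#5 C5 Eb4 E5 Gb4 F4.
Then write for glockenspiel: it sounds a perfect fifteenth above written, so the part must be a perfect fifteenth below concert.
E#5 → E#3
C5 → C3
Eb4 → Eb2
E5 → E3
Gb4 → Gb2
F4 → F2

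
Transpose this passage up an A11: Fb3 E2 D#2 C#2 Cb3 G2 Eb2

Fb3 up an augmented eleventh is Bb4.
E2: an eleventh up reaches A, and 18 semitones makes it A#3.
D#2 up an augmented eleventh is G##3.
C#2: an eleventh up reaches F, and 18 semitones makes it F##3.
An augmented eleventh up from Cb3 gives F4.
G2 up an augmented eleventh is C#4.
Eb2 up an augmented eleventh is A3.

Bb4 A#3 G##3 F##3 F4 C#4 A3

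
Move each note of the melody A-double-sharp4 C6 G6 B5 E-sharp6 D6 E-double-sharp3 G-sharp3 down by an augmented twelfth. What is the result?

D#3 Fb4 Cb5 Eb4 A4 Gb4 A#1 C2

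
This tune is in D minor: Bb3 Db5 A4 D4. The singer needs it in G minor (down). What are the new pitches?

Eb3 Gb4 D4 G3

From D down to G is a perfect fifth; apply that to each pitch.
Bb3 gives Eb3
Db5 gives Gb4
A4 gives D4
D4 gives G3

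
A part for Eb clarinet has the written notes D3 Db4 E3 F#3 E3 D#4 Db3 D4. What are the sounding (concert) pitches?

The Eb clarinet sounds a minor third above written, so transpose each written note up a minor third.
D3 gives F3
Db4 gives Fb4
E3 gives G3
F#3 gives A3
E3 gives G3
D#4 gives F#4
Db3 gives Fb3
D4 gives F4

F3 Fb4 G3 A3 G3 F#4 Fb3 F4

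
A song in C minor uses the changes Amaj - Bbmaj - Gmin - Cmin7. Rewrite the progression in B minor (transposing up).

G#maj Amaj F#min Bmin7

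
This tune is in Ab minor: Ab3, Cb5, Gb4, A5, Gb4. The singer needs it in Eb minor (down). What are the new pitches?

Ab minor to Eb minor down is a perfect fourth, so every note moves down by that interval.
Ab3 -> Eb3
Cb5 -> Gb4
Gb4 -> Db4
A5 -> E5
Gb4 -> Db4

Eb3 Gb4 Db4 E5 Db4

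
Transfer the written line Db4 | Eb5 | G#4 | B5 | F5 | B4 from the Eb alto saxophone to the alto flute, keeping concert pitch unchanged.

First find concert pitch: the Eb alto saxophone sounds a major sixth below written, so Db4 Eb5 G#4 B5 F5 B4 sounds Fb3 Gb4 B3 D5 Ab4 D4.
Then write for alto flute: it sounds a perfect fourth below written, so the part must be a perfect fourth above concert.
Fb3 → Bbb3
Gb4 → Cb5
B3 → E4
D5 → G5
Ab4 → Db5
D4 → G4

Bbb3 Cb5 E4 G5 Db5 G4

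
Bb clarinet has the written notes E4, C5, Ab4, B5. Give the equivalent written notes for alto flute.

G4 Eb5 Cb5 D6

First find concert pitch: the Bb clarinet sounds a major second below written, so E4 C5 Ab4 B5 sounds D4 Bb4 Gb4 A5.
Then write for alto flute: it sounds a perfect fourth below written, so the part must be a perfect fourth above concert.
D4 → G4
Bb4 → Eb5
Gb4 → Cb5
A5 → D6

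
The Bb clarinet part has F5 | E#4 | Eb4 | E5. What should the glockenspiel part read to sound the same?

Eb3 D#2 Db2 D3

First find concert pitch: the Bb clarinet sounds a major second below written, so F5 E#4 Eb4 E5 sounds Eb5 D#4 Db4 D5.
Then write for glockenspiel: it sounds a perfect fifteenth above written, so the part must be a perfect fifteenth below concert.
Eb5 → Eb3
D#4 → D#2
Db4 → Db2
D5 → D3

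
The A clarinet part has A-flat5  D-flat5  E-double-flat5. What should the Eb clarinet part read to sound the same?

D5 G4 Ab4

First find concert pitch: the A clarinet sounds a minor third below written, so A-flat5 D-flat5 E-double-flat5 sounds F5 Bb4 Cb5.
Then write for Eb clarinet: it sounds a minor third above written, so the part must be a minor third below concert.
F5 → D5
Bb4 → G4
Cb5 → Ab4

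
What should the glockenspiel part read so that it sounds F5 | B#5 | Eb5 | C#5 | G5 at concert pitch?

F3 B#3 Eb3 C#3 G3

Written C4 sounds as C6 on the glockenspiel, so concert pitches are written a perfect fifteenth down.
F5 to F3
B#5 to B#3
Eb5 to Eb3
C#5 to C#3
G5 to G3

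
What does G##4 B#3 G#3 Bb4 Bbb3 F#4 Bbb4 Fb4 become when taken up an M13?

A major thirteenth up from G##4 gives E##6.
A major thirteenth up from B#3 gives G##5.
G#3 up a major thirteenth is E#5.
Bb4: a thirteenth up reaches G, and 21 semitones makes it G6.
Bbb3: a thirteenth up reaches G, and 21 semitones makes it Gb5.
F#4 up a major thirteenth is D#6.
Bbb4 up a major thirteenth is Gb6.
Fb4: a thirteenth up reaches D, and 21 semitones makes it Db6.

E##6 G##5 E#5 G6 Gb5 D#6 Gb6 Db6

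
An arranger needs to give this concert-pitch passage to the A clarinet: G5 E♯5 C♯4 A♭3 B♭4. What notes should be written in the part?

Bb5 G#5 E4 Cb4 Db5

The A clarinet sounds a minor third below written, so the written part must be a minor third above concert — transpose each note up.
G5 to Bb5
E#5 to G#5
C#4 to E4
Ab3 to Cb4
Bb4 to Db5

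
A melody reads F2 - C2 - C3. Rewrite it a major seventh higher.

F2 becomes E3
C2 becomes B2
C3 becomes B3

E3 B2 B3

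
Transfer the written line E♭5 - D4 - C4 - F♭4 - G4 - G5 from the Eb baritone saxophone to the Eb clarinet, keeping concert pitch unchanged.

Eb3 D2 C2 Fb2 G2 G3

First find concert pitch: the Eb baritone saxophone sounds a major thirteenth below written, so E♭5 D4 C4 F♭4 G4 G5 sounds Gb3 F2 Eb2 Abb2 Bb2 Bb3.
Then write for Eb clarinet: it sounds a minor third above written, so the part must be a minor third below concert.
Gb3 → Eb3
F2 → D2
Eb2 → C2
Abb2 → Fb2
Bb2 → G2
Bb3 → G3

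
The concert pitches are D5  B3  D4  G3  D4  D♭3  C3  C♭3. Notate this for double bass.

Written C4 sounds as C3 on the double bass, so concert pitches are written a perfect octave up.
D5 to D6
B3 to B4
D4 to D5
G3 to G4
D4 to D5
Db3 to Db4
C3 to C4
Cb3 to Cb4

D6 B4 D5 G4 D5 Db4 C4 Cb4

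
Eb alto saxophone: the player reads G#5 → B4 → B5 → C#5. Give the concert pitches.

B4 D4 D5 E4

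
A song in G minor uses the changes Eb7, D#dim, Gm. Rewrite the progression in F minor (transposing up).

Db7 C#dim Fm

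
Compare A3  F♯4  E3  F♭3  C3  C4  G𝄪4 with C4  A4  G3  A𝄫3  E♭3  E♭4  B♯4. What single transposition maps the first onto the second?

up a minor third

From A3 to C4 is 3 letter names — a third of some quality.
A3 to C4 is 3 semitones, which makes it a minor third; the second version is higher, so the direction is up.
Checking another pair — G##4 → B#4 — gives the same interval.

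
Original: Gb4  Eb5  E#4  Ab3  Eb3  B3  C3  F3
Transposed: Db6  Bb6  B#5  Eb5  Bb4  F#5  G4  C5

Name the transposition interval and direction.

up a perfect twelfth

Take the first pair: Gb4 → Db6. G to D spans 12 letter names, so the interval is some kind of twelfth.
Gb4 to Db6 is 19 semitones, which makes it a perfect twelfth; the second version is higher, so the direction is up.
Checking another pair — F3 → C5 — gives the same interval.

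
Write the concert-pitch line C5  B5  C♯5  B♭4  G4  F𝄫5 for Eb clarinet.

The Eb clarinet sounds a minor third above written, so the written part must be a minor third below concert — transpose each note down.
C5 → A4
B5 → G#5
C#5 → A#4
Bb4 → G4
G4 → E4
Fbb5 → Dbb5

A4 G#5 A#4 G4 E4 Dbb5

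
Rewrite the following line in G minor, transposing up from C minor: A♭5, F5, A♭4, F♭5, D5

From C up to G is a perfect fifth; apply that to each pitch.
Ab5 gives Eb6
F5 gives C6
Ab4 gives Eb5
Fb5 gives Cb6
D5 gives A5

Eb6 C6 Eb5 Cb6 A5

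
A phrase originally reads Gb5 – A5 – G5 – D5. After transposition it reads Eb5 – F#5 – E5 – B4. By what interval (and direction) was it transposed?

down a minor third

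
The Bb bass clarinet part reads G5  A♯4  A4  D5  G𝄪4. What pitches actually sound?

Written C4 on the Bb bass clarinet sounds as Bb2, a major ninth lower; apply that shift to every note.
G5 becomes F4
A#4 becomes G#3
A4 becomes G3
D5 becomes C4
G##4 becomes F##3

F4 G#3 G3 C4 F##3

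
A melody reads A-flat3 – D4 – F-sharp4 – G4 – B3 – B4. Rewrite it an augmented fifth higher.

E4 A#4 C##5 D#5 F##4 F##5

Ab3: a fifth up reaches E, and 8 semitones makes it E4.
D4 up an augmented fifth is A#4.
An augmented fifth up from F#4 gives C##5.
G4: a fifth up reaches D, and 8 semitones makes it D#5.
B3 up an augmented fifth is F##4.
B4: a fifth up reaches F, and 8 semitones makes it F##5.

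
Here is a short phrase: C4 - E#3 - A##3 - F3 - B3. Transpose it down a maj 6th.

C4: a sixth down reaches E, and 9 semitones makes it Eb3.
E#3 down a major sixth is G#2.
A##3 down a major sixth is C##3.
F3 down a major sixth is Ab2.
B3: a sixth down reaches D, and 9 semitones makes it D3.

Eb3 G#2 C##3 Ab2 D3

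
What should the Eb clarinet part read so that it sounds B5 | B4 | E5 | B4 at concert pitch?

Written C4 sounds as Eb4 on the Eb clarinet, so concert pitches are written a minor third down.
B5 becomes G#5
B4 becomes G#4
E5 becomes C#5
B4 becomes G#4

G#5 G#4 C#5 G#4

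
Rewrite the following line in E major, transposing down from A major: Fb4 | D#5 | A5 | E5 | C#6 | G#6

Cb4 A#4 E5 B4 G#5 D#6

From A down to E is a perfect fourth; apply that to each pitch.
Fb4 becomes Cb4
D#5 becomes A#4
A5 becomes E5
E5 becomes B4
C#6 becomes G#5
G#6 becomes D#6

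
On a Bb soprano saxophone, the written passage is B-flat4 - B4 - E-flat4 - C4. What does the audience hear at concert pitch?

Ab4 A4 Db4 Bb3

The Bb soprano saxophone sounds a major second below written, so transpose each written note down a major second.
Bb4 to Ab4
B4 to A4
Eb4 to Db4
C4 to Bb3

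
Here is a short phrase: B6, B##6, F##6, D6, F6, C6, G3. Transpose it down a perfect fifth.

B6: a fifth down reaches E, and 7 semitones makes it E6.
B##6 down a perfect fifth is E##6.
F##6 down a perfect fifth is B#5.
D6: a fifth down reaches G, and 7 semitones makes it G5.
F6: a fifth down reaches B, and 7 semitones makes it Bb5.
A perfect fifth down from C6 gives F5.
G3: a fifth down reaches C, and 7 semitones makes it C3.

E6 E##6 B#5 G5 Bb5 F5 C3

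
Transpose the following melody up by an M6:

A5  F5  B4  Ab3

A5 up a major sixth is F#6.
A major sixth up from F5 gives D6.
A major sixth up from B4 gives G#5.
Ab3 up a major sixth is F4.

F#6 D6 G#5 F4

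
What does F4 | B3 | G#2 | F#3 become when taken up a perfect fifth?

F4 becomes C5
B3 becomes F#4
G#2 becomes D#3
F#3 becomes C#4

C5 F#4 D#3 C#4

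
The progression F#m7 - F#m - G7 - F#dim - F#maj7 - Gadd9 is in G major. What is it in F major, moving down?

Em7 Em F7 Edim Emaj7 Fadd9

G major down to F major is a major second; each chord root moves by that interval while the quality stays the same.
F#m7: root F# down a major second → E, giving Em7.
F#m: root F# down a major second → E, giving Em.
G7: root G down a major second → F, giving F7.
F#dim: root F# down a major second → E, giving Edim.
F#maj7: root F# down a major second → E, giving Emaj7.
Gadd9: root G down a major second → F, giving Fadd9.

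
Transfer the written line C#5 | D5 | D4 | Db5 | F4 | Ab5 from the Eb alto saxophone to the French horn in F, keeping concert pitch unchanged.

B4 C5 C4 Cb5 Eb4 Gb5

First find concert pitch: the Eb alto saxophone sounds a major sixth below written, so C#5 D5 D4 Db5 F4 Ab5 sounds E4 F4 F3 Fb4 Ab3 Cb5.
Then write for French horn in F: it sounds a perfect fifth below written, so the part must be a perfect fifth above concert.
E4 → B4
F4 → C5
F3 → C4
Fb4 → Cb5
Ab3 → Eb4
Cb5 → Gb5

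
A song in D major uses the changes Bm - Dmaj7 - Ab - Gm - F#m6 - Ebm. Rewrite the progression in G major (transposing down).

D major down to G major is a perfect fifth; each chord root moves by that interval while the quality stays the same.
Bm: root B down a perfect fifth → E, giving Em.
Dmaj7: root D down a perfect fifth → G, giving Gmaj7.
Ab: root Ab down a perfect fifth → Db, giving Db.
Gm: root G down a perfect fifth → C, giving Cm.
F#m6: root F# down a perfect fifth → B, giving Bm6.
Ebm: root Eb down a perfect fifth → Ab, giving Abm.

Em Gmaj7 Db Cm Bm6 Abm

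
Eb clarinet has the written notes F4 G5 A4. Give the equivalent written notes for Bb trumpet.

First find concert pitch: the Eb clarinet sounds a minor third above written, so F4 G5 A4 sounds Ab4 Bb5 C5.
Then write for Bb trumpet: it sounds a major second below written, so the part must be a major second above concert.
Ab4 → Bb4
Bb5 → C6
C5 → D5

Bb4 C6 D5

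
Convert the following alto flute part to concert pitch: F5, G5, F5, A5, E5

C5 D5 C5 E5 B4

The alto flute sounds a perfect fourth below written, so transpose each written note down a perfect fourth.
F5 → C5
G5 → D5
F5 → C5
A5 → E5
E5 → B4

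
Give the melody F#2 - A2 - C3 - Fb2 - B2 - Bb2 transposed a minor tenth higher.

F#2 becomes A3
A2 becomes C4
C3 becomes Eb4
Fb2 becomes Abb3
B2 becomes D4
Bb2 becomes Db4

A3 C4 Eb4 Abb3 D4 Db4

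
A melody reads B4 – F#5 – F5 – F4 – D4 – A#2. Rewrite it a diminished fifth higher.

F5 C6 Cb6 Cb5 Ab4 E3

B4 → F5
F#5 → C6
F5 → Cb6
F4 → Cb5
D4 → Ab4
A#2 → E3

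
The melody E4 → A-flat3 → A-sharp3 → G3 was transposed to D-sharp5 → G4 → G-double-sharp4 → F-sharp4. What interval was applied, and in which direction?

Take the first pair: E4 → D#5. E to D spans 7 letter names, so the interval is some kind of seventh.
E4 to D#5 is 11 semitones, which makes it a major seventh; the second version is higher, so the direction is up.
Checking another pair — G3 → F#4 — gives the same interval.

up a major seventh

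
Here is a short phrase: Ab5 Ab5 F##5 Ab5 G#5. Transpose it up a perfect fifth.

Eb6 Eb6 C##6 Eb6 D#6

Ab5: a fifth up reaches E, and 7 semitones makes it Eb6.
Ab5 up a perfect fifth is Eb6.
F##5 up a perfect fifth is C##6.
A perfect fifth up from Ab5 gives Eb6.
G#5: a fifth up reaches D, and 7 semitones makes it D#6.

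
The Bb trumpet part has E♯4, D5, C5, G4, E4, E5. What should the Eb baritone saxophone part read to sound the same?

B#5 A6 G6 D6 B5 B6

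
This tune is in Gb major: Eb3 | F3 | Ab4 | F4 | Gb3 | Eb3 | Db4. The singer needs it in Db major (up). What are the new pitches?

Bb3 C4 Eb5 C5 Db4 Bb3 Ab4

Gb major to Db major up is a perfect fifth, so every note moves up by that interval.
Eb3 becomes Bb3
F3 becomes C4
Ab4 becomes Eb5
F4 becomes C5
Gb3 becomes Db4
Eb3 becomes Bb3
Db4 becomes Ab4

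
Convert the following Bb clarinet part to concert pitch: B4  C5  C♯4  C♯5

The Bb clarinet sounds a major second below written, so transpose each written note down a major second.
B4 -> A4
C5 -> Bb4
C#4 -> B3
C#5 -> B4

A4 Bb4 B3 B4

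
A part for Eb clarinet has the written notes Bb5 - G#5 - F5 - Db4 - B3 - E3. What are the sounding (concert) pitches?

Db6 B5 Ab5 Fb4 D4 G3

Written C4 on the Eb clarinet sounds as Eb4, a minor third higher; apply that shift to every note.
Bb5 becomes Db6
G#5 becomes B5
F5 becomes Ab5
Db4 becomes Fb4
B3 becomes D4
E3 becomes G3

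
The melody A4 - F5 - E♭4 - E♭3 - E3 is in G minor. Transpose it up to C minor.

D5 Bb5 Ab4 Ab3 A3

From G up to C is a perfect fourth; apply that to each pitch.
A4 to D5
F5 to Bb5
Eb4 to Ab4
Eb3 to Ab3
E3 to A3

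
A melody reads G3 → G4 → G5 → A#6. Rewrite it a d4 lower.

D#3 D#4 D#5 E##6

A diminished fourth down from G3 gives D#3.
A diminished fourth down from G4 gives D#4.
G5: a fourth down reaches D, and 4 semitones makes it D#5.
A#6: a fourth down reaches E, and 4 semitones makes it E##6.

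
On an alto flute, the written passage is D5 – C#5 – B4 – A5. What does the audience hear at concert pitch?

A4 G#4 F#4 E5

The alto flute sounds a perfect fourth below written, so transpose each written note down a perfect fourth.
D5 → A4
C#5 → G#4
B4 → F#4
A5 → E5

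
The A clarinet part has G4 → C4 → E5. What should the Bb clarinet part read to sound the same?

First find concert pitch: the A clarinet sounds a minor third below written, so G4 C4 E5 sounds E4 A3 C#5.
Then write for Bb clarinet: it sounds a major second below written, so the part must be a major second above concert.
E4 → F#4
A3 → B3
C#5 → D#5

F#4 B3 D#5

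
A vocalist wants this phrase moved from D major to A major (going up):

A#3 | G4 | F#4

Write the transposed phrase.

E#4 D5 C#5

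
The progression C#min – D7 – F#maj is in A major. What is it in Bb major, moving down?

Dmin Eb7 Gmaj

A major down to Bb major is a major seventh; each chord root moves by that interval while the quality stays the same.
C#min: root C# down a major seventh → D, giving Dmin.
D7: root D down a major seventh → Eb, giving Eb7.
F#maj: root F# down a major seventh → G, giving Gmaj.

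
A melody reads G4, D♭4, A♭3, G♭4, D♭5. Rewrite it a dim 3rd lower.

E#4 B3 F#3 E4 B4

G4 down a diminished third is E#4.
A diminished third down from Db4 gives B3.
A diminished third down from Ab3 gives F#3.
A diminished third down from Gb4 gives E4.
A diminished third down from Db5 gives B4.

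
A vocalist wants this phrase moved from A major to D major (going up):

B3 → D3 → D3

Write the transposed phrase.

A major to D major up is a perfect fourth, so every note moves up by that interval.
B3 becomes E4
D3 becomes G3
D3 becomes G3

E4 G3 G3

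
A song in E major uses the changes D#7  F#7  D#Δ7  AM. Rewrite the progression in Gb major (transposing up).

F7 Ab7 FΔ7 CbM

E major up to Gb major is a diminished third; each chord root moves by that interval while the quality stays the same.
D#7: root D# up a diminished third → F, giving F7.
F#7: root F# up a diminished third → Ab, giving Ab7.
D#Δ7: root D# up a diminished third → F, giving FΔ7.
AM: root A up a diminished third → Cb, giving CbM.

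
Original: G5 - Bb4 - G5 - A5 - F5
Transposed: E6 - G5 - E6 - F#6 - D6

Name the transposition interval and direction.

up a major sixth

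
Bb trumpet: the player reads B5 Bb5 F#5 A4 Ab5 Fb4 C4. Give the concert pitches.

A5 Ab5 E5 G4 Gb5 Ebb4 Bb3

The Bb trumpet sounds a major second below written, so transpose each written note down a major second.
B5 -> A5
Bb5 -> Ab5
F#5 -> E5
A4 -> G4
Ab5 -> Gb5
Fb4 -> Ebb4
C4 -> Bb3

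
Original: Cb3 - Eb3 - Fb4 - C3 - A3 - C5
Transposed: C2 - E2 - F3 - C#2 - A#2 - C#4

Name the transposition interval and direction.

down a diminished octave

Take the first pair: Cb3 → C2. C to C spans 8 letter names, so the interval is some kind of octave.
C2 to Cb3 is 11 semitones, which makes it a diminished octave; the second version is lower, so the direction is down.
Checking another pair — C5 → C#4 — gives the same interval.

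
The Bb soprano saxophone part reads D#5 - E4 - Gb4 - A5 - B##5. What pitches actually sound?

C#5 D4 Fb4 G5 A##5

Written C4 on the Bb soprano saxophone sounds as Bb3, a major second lower; apply that shift to every note.
D#5 -> C#5
E4 -> D4
Gb4 -> Fb4
A5 -> G5
B##5 -> A##5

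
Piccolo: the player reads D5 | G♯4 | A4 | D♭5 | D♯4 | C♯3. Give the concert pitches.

D6 G#5 A5 Db6 D#5 C#4

Written C4 on the piccolo sounds as C5, a perfect octave higher; apply that shift to every note.
D5 -> D6
G#4 -> G#5
A4 -> A5
Db5 -> Db6
D#4 -> D#5
C#3 -> C#4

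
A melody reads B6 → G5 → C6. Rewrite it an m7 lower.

C#6 A4 D5

B6 to C#6
G5 to A4
C6 to D5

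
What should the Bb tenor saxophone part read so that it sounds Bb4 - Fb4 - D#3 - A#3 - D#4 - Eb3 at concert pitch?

Written C4 sounds as Bb2 on the Bb tenor saxophone, so concert pitches are written a major ninth up.
Bb4 → C6
Fb4 → Gb5
D#3 → E#4
A#3 → B#4
D#4 → E#5
Eb3 → F4

C6 Gb5 E#4 B#4 E#5 F4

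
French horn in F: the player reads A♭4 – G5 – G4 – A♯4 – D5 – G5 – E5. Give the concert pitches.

Db4 C5 C4 D#4 G4 C5 A4

The French horn in F sounds a perfect fifth below written, so transpose each written note down a perfect fifth.
Ab4 to Db4
G5 to C5
G4 to C4
A#4 to D#4
D5 to G4
G5 to C5
E5 to A4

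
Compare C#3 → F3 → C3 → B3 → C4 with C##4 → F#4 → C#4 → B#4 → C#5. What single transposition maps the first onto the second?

up an augmented octave

Take the first pair: C#3 → C##4. C to C spans 8 letter names, so the interval is some kind of octave.
C#3 to C##4 is 13 semitones, which makes it an augmented octave; the second version is higher, so the direction is up.
Checking another pair — C4 → C#5 — gives the same interval.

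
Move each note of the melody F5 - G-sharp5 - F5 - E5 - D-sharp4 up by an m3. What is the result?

F5: a third up reaches A, and 3 semitones makes it Ab5.
G#5 up a minor third is B5.
A minor third up from F5 gives Ab5.
E5: a third up reaches G, and 3 semitones makes it G5.
D#4 up a minor third is F#4.

Ab5 B5 Ab5 G5 F#4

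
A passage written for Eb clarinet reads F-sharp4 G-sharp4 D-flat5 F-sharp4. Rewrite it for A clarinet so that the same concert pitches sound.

First find concert pitch: the Eb clarinet sounds a minor third above written, so F-sharp4 G-sharp4 D-flat5 F-sharp4 sounds A4 B4 Fb5 A4.
Then write for A clarinet: it sounds a minor third below written, so the part must be a minor third above concert.
A4 → C5
B4 → D5
Fb5 → Abb5
A4 → C5

C5 D5 Abb5 C5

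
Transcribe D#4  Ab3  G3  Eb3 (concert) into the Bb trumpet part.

E#4 Bb3 A3 F3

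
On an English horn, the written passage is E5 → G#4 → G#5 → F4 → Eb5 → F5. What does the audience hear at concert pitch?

The English horn sounds a perfect fifth below written, so transpose each written note down a perfect fifth.
E5 becomes A4
G#4 becomes C#4
G#5 becomes C#5
F4 becomes Bb3
Eb5 becomes Ab4
F5 becomes Bb4

A4 C#4 C#5 Bb3 Ab4 Bb4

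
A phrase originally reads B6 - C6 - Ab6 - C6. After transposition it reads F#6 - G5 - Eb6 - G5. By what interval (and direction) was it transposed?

down a perfect fourth

From B6 to F#6 is 4 letter names — a fourth of some quality.
F#6 to B6 is 5 semitones, which makes it a perfect fourth; the second version is lower, so the direction is down.
Checking another pair — C6 → G5 — gives the same interval.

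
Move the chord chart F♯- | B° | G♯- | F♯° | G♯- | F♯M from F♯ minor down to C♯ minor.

F♯ minor down to C♯ minor is a perfect fourth; each chord root moves by that interval while the quality stays the same.
F♯-: root F♯ down a perfect fourth → C#, giving C#-.
B°: root B down a perfect fourth → F#, giving F#°.
G♯-: root G♯ down a perfect fourth → D#, giving D#-.
F♯°: root F♯ down a perfect fourth → C#, giving C#°.
G♯-: root G♯ down a perfect fourth → D#, giving D#-.
F♯M: root F♯ down a perfect fourth → C#, giving C#M.

C#- F#° D#- C#° D#- C#M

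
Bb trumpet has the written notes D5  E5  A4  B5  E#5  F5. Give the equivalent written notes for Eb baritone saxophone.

First find concert pitch: the Bb trumpet sounds a major second below written, so D5 E5 A4 B5 E#5 F5 sounds C5 D5 G4 A5 D#5 Eb5.
Then write for Eb baritone saxophone: it sounds a major thirteenth below written, so the part must be a major thirteenth above concert.
C5 → A6
D5 → B6
G4 → E6
A5 → F#7
D#5 → B#6
Eb5 → C7

A6 B6 E6 F#7 B#6 C7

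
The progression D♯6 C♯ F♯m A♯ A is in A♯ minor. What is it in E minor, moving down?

A6 G Cm E Eb

A♯ minor down to E minor is an augmented fourth; each chord root moves by that interval while the quality stays the same.
D♯6: root D♯ down an augmented fourth → A, giving A6.
C♯: root C♯ down an augmented fourth → G, giving G.
F♯m: root F♯ down an augmented fourth → C, giving Cm.
A♯: root A♯ down an augmented fourth → E, giving E.
A: root A down an augmented fourth → Eb, giving Eb.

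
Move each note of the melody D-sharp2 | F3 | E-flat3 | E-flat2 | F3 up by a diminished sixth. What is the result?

Bb2 Dbb4 Cbb4 Cbb3 Dbb4

D#2 gives Bb2
F3 gives Dbb4
Eb3 gives Cbb4
Eb2 gives Cbb3
F3 gives Dbb4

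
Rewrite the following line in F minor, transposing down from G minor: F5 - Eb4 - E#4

Eb5 Db4 D#4

G minor to F minor down is a major second, so every note moves down by that interval.
F5 gives Eb5
Eb4 gives Db4
E#4 gives D#4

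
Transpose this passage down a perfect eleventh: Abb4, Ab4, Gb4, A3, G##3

Ebb3 Eb3 Db3 E2 D##2

A perfect eleventh down from Abb4 gives Ebb3.
Ab4: an eleventh down reaches E, and 17 semitones makes it Eb3.
A perfect eleventh down from Gb4 gives Db3.
A3: an eleventh down reaches E, and 17 semitones makes it E2.
G##3 down a perfect eleventh is D##2.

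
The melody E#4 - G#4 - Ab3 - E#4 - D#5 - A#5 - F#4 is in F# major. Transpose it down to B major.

A#3 C#4 Db3 A#3 G#4 D#5 B3

F# major to B major down is a perfect fifth, so every note moves down by that interval.
E#4 -> A#3
G#4 -> C#4
Ab3 -> Db3
E#4 -> A#3
D#5 -> G#4
A#5 -> D#5
F#4 -> B3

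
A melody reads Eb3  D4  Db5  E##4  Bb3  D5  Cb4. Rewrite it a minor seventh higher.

Db4 C5 Cb6 D##5 Ab4 C6 Bbb4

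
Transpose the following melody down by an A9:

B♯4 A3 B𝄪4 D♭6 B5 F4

B#4: a ninth down reaches A, and 15 semitones makes it A3.
A3: a ninth down reaches G, and 15 semitones makes it Gb2.
An augmented ninth down from B##4 gives A#3.
An augmented ninth down from Db6 gives Cbb5.
An augmented ninth down from B5 gives Ab4.
An augmented ninth down from F4 gives Ebb3.

A3 Gb2 A#3 Cbb5 Ab4 Ebb3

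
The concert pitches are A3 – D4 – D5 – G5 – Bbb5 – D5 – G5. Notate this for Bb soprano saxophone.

B3 E4 E5 A5 Cb6 E5 A5

The Bb soprano saxophone sounds a major second below written, so the written part must be a major second above concert — transpose each note up.
A3 gives B3
D4 gives E4
D5 gives E5
G5 gives A5
Bbb5 gives Cb6
D5 gives E5
G5 gives A5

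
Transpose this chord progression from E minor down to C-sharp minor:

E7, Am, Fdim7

C#7 F#m Ddim7

E minor down to C-sharp minor is a minor third; each chord root moves by that interval while the quality stays the same.
E7: root E down a minor third → C#, giving C#7.
Am: root A down a minor third → F#, giving F#m.
Fdim7: root F down a minor third → D, giving Ddim7.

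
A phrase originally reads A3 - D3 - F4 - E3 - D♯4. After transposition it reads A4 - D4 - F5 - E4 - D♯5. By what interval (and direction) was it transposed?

up a perfect octave

Take the first pair: A3 → A4. A to A spans 8 letter names, so the interval is some kind of octave.
A3 to A4 is 12 semitones, which makes it a perfect octave; the second version is higher, so the direction is up.
Checking another pair — D#4 → D#5 — gives the same interval.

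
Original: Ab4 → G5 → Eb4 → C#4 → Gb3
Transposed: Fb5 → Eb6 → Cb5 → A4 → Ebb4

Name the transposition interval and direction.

up a minor sixth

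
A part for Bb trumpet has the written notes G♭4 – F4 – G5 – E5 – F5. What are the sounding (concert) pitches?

Fb4 Eb4 F5 D5 Eb5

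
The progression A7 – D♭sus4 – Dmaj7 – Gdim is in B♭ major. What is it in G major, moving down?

F#7 Bbsus4 Bmaj7 Edim

B♭ major down to G major is a minor third; each chord root moves by that interval while the quality stays the same.
A7: root A down a minor third → F#, giving F#7.
D♭sus4: root D♭ down a minor third → Bb, giving Bbsus4.
Dmaj7: root D down a minor third → B, giving Bmaj7.
Gdim: root G down a minor third → E, giving Edim.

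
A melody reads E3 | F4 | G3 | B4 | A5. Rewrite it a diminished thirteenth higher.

Cb5 Dbb6 Ebb5 Gb6 Fb7

E3: a thirteenth up reaches C, and 19 semitones makes it Cb5.
F4: a thirteenth up reaches D, and 19 semitones makes it Dbb6.
A diminished thirteenth up from G3 gives Ebb5.
B4 up a diminished thirteenth is Gb6.
A diminished thirteenth up from A5 gives Fb7.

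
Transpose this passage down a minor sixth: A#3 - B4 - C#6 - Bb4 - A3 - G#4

A#3 -> C##3
B4 -> D#4
C#6 -> E#5
Bb4 -> D4
A3 -> C#3
G#4 -> B#3

C##3 D#4 E#5 D4 C#3 B#3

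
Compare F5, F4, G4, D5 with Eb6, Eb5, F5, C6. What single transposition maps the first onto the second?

up a minor seventh

From F5 to Eb6 is 7 letter names — a seventh of some quality.
F5 to Eb6 is 10 semitones, which makes it a minor seventh; the second version is higher, so the direction is up.
Checking another pair — D5 → C6 — gives the same interval.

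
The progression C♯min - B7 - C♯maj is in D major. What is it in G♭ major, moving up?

D major up to G♭ major is a diminished fourth; each chord root moves by that interval while the quality stays the same.
C♯min: root C♯ up a diminished fourth → F, giving Fmin.
B7: root B up a diminished fourth → Eb, giving Eb7.
C♯maj: root C♯ up a diminished fourth → F, giving Fmaj.

Fmin Eb7 Fmaj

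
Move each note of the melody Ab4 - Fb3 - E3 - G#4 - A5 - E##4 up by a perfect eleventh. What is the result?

Db6 Bbb4 A4 C#6 D7 A##5

Ab4 -> Db6
Fb3 -> Bbb4
E3 -> A4
G#4 -> C#6
A5 -> D7
E##4 -> A##5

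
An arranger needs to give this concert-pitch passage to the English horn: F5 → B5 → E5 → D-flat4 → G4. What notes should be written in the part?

The English horn sounds a perfect fifth below written, so the written part must be a perfect fifth above concert — transpose each note up.
F5 -> C6
B5 -> F#6
E5 -> B5
Db4 -> Ab4
G4 -> D5

C6 F#6 B5 Ab4 D5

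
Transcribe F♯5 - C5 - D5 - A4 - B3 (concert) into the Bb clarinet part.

G#5 D5 E5 B4 C#4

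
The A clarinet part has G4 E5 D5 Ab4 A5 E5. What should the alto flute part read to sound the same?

A4 F#5 E5 Bb4 B5 F#5

First find concert pitch: the A clarinet sounds a minor third below written, so G4 E5 D5 Ab4 A5 E5 sounds E4 C#5 B4 F4 F#5 C#5.
Then write for alto flute: it sounds a perfect fourth below written, so the part must be a perfect fourth above concert.
E4 → A4
C#5 → F#5
B4 → E5
F4 → Bb4
F#5 → B5
C#5 → F#5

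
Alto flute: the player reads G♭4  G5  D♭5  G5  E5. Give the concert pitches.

Db4 D5 Ab4 D5 B4

The alto flute sounds a perfect fourth below written, so transpose each written note down a perfect fourth.
Gb4 becomes Db4
G5 becomes D5
Db5 becomes Ab4
G5 becomes D5
E5 becomes B4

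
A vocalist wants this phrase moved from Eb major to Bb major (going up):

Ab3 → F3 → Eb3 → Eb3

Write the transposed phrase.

From Eb up to Bb is a perfect fifth; apply that to each pitch.
Ab3 to Eb4
F3 to C4
Eb3 to Bb3
Eb3 to Bb3

Eb4 C4 Bb3 Bb3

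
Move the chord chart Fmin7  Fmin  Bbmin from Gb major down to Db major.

Cmin7 Cmin Fmin

Gb major down to Db major is a perfect fourth; each chord root moves by that interval while the quality stays the same.
Fmin7: root F down a perfect fourth → C, giving Cmin7.
Fmin: root F down a perfect fourth → C, giving Cmin.
Bbmin: root Bb down a perfect fourth → F, giving Fmin.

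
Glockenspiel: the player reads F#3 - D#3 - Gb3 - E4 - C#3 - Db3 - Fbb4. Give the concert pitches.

The glockenspiel sounds a perfect fifteenth above written, so transpose each written note up a perfect fifteenth.
F#3 -> F#5
D#3 -> D#5
Gb3 -> Gb5
E4 -> E6
C#3 -> C#5
Db3 -> Db5
Fbb4 -> Fbb6

F#5 D#5 Gb5 E6 C#5 Db5 Fbb6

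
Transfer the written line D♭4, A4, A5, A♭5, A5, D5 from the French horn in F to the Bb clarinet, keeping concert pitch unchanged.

First find concert pitch: the French horn in F sounds a perfect fifth below written, so D♭4 A4 A5 A♭5 A5 D5 sounds Gb3 D4 D5 Db5 D5 G4.
Then write for Bb clarinet: it sounds a major second below written, so the part must be a major second above concert.
Gb3 → Ab3
D4 → E4
D5 → E5
Db5 → Eb5
D5 → E5
G4 → A4

Ab3 E4 E5 Eb5 E5 A4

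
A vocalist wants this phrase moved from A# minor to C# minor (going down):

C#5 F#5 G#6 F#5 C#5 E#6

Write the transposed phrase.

E4 A4 B5 A4 E4 G#5

From A# down to C# is a major sixth; apply that to each pitch.
C#5 -> E4
F#5 -> A4
G#6 -> B5
F#5 -> A4
C#5 -> E4
E#6 -> G#5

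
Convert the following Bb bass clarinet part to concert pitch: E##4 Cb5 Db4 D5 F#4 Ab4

D##3 Bbb3 Cb3 C4 E3 Gb3

Written C4 on the Bb bass clarinet sounds as Bb2, a major ninth lower; apply that shift to every note.
E##4 to D##3
Cb5 to Bbb3
Db4 to Cb3
D5 to C4
F#4 to E3
Ab4 to Gb3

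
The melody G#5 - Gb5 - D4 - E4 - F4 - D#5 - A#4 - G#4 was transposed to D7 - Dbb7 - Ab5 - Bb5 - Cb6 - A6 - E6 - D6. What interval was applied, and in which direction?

From G#5 to D7 is 12 letter names — a twelfth of some quality.
G#5 to D7 is 18 semitones, which makes it a diminished twelfth; the second version is higher, so the direction is up.
Checking another pair — G#4 → D6 — gives the same interval.

up a diminished twelfth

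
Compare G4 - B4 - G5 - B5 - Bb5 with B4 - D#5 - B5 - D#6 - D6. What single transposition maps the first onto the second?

Take the first pair: G4 → B4. G to B spans 3 letter names, so the interval is some kind of third.
G4 to B4 is 4 semitones, which makes it a major third; the second version is higher, so the direction is up.
Checking another pair — Bb5 → D6 — gives the same interval.

up a major third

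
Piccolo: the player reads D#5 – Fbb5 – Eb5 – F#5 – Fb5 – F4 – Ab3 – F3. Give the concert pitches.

D#6 Fbb6 Eb6 F#6 Fb6 F5 Ab4 F4

The piccolo sounds a perfect octave above written, so transpose each written note up a perfect octave.
D#5 becomes D#6
Fbb5 becomes Fbb6
Eb5 becomes Eb6
F#5 becomes F#6
Fb5 becomes Fb6
F4 becomes F5
Ab3 becomes Ab4
F3 becomes F4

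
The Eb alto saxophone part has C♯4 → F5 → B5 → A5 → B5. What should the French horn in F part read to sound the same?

B3 Eb5 A5 G5 A5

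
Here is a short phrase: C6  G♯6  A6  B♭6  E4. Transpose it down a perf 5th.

F5 C#6 D6 Eb6 A3

C6 down a perfect fifth is F5.
G#6 down a perfect fifth is C#6.
A6 down a perfect fifth is D6.
Bb6 down a perfect fifth is Eb6.
A perfect fifth down from E4 gives A3.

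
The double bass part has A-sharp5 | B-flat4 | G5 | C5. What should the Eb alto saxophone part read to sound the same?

First find concert pitch: the double bass sounds a perfect octave below written, so A-sharp5 B-flat4 G5 C5 sounds A#4 Bb3 G4 C4.
Then write for Eb alto saxophone: it sounds a major sixth below written, so the part must be a major sixth above concert.
A#4 → F##5
Bb3 → G4
G4 → E5
C4 → A4

F##5 G4 E5 A4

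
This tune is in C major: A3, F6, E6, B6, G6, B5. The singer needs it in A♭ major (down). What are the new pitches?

F3 Db6 C6 G6 Eb6 G5

C major to A♭ major down is a major third, so every note moves down by that interval.
A3 becomes F3
F6 becomes Db6
E6 becomes C6
B6 becomes G6
G6 becomes Eb6
B5 becomes G5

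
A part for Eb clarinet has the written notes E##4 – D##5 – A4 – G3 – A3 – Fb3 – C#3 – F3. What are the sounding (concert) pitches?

Written C4 on the Eb clarinet sounds as Eb4, a minor third higher; apply that shift to every note.
E##4 → G##4
D##5 → F##5
A4 → C5
G3 → Bb3
A3 → C4
Fb3 → Abb3
C#3 → E3
F3 → Ab3

G##4 F##5 C5 Bb3 C4 Abb3 E3 Ab3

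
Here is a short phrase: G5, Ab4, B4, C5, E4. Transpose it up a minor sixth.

G5 -> Eb6
Ab4 -> Fb5
B4 -> G5
C5 -> Ab5
E4 -> C5

Eb6 Fb5 G5 Ab5 C5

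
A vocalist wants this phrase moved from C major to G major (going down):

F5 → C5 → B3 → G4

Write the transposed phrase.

From C down to G is a perfect fourth; apply that to each pitch.
F5 gives C5
C5 gives G4
B3 gives F#3
G4 gives D4

C5 G4 F#3 D4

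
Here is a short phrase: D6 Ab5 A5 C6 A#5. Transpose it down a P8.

D6 gives D5
Ab5 gives Ab4
A5 gives A4
C6 gives C5
A#5 gives A#4

D5 Ab4 A4 C5 A#4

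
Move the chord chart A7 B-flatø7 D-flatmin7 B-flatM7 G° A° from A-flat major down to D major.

A-flat major down to D major is a diminished fifth; each chord root moves by that interval while the quality stays the same.
A7: root A down a diminished fifth → D#, giving D#7.
B-flatø7: root B-flat down a diminished fifth → E, giving Eø7.
D-flatmin7: root D-flat down a diminished fifth → G, giving Gmin7.
B-flatM7: root B-flat down a diminished fifth → E, giving EM7.
G°: root G down a diminished fifth → C#, giving C#°.
A°: root A down a diminished fifth → D#, giving D#°.

D#7 Eø7 Gmin7 EM7 C#° D#°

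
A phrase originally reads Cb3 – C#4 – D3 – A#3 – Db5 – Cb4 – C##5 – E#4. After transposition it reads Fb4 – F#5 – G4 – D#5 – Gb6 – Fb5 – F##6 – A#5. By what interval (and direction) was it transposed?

Take the first pair: Cb3 → Fb4. C to F spans 11 letter names, so the interval is some kind of eleventh.
Cb3 to Fb4 is 17 semitones, which makes it a perfect eleventh; the second version is higher, so the direction is up.
Checking another pair — E#4 → A#5 — gives the same interval.

up a perfect eleventh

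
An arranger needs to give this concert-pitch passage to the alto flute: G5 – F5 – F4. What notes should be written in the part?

C6 Bb5 Bb4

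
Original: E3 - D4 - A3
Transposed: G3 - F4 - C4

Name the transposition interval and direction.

up a minor third

Take the first pair: E3 → G3. E to G spans 3 letter names, so the interval is some kind of third.
E3 to G3 is 3 semitones, which makes it a minor third; the second version is higher, so the direction is up.
Checking another pair — A3 → C4 — gives the same interval.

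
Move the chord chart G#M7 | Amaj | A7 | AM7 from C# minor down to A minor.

EM7 Fmaj F7 FM7

C# minor down to A minor is a major third; each chord root moves by that interval while the quality stays the same.
G#M7: root G# down a major third → E, giving EM7.
Amaj: root A down a major third → F, giving Fmaj.
A7: root A down a major third → F, giving F7.
AM7: root A down a major third → F, giving FM7.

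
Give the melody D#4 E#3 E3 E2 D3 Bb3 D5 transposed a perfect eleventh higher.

G#5 A#4 A4 A3 G4 Eb5 G6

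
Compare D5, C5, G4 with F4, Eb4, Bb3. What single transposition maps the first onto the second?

From D5 to F4 is 6 letter names — a sixth of some quality.
F4 to D5 is 9 semitones, which makes it a major sixth; the second version is lower, so the direction is down.
Checking another pair — G4 → Bb3 — gives the same interval.

down a major sixth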